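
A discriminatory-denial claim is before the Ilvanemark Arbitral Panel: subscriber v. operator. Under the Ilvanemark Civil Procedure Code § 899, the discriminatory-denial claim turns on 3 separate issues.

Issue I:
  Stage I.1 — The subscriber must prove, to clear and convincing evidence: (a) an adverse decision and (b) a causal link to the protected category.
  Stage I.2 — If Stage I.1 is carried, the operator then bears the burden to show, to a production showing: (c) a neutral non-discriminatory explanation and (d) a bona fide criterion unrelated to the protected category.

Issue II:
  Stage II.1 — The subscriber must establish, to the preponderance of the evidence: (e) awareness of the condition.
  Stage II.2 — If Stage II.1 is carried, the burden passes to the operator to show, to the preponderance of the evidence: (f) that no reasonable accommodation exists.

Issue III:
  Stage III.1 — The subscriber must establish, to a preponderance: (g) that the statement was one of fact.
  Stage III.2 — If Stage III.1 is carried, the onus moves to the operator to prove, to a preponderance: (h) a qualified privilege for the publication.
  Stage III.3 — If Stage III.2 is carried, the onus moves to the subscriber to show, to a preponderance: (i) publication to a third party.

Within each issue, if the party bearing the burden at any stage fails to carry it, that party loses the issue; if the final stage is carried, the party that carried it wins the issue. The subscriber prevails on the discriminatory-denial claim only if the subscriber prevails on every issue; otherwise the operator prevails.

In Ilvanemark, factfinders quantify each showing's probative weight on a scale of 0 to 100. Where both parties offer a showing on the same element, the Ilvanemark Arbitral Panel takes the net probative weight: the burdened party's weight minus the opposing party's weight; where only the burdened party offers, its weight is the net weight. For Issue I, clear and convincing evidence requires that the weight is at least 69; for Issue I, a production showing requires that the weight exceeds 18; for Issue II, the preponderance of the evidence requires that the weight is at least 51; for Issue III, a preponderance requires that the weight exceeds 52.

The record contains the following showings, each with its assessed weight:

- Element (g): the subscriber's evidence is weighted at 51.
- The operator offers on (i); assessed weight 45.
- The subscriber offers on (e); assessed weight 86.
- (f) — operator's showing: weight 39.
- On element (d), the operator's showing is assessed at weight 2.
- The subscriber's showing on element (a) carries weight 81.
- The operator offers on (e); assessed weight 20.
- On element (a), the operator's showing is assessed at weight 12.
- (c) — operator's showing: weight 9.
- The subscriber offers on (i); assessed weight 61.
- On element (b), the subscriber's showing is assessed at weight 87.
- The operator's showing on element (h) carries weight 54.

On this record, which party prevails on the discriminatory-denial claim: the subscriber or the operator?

— Issue I —
Stage I.1 (subscriber, clear and convincing evidence, weight is at least 69): (a) net 81−12=69 ≥ 69 — meets; (b) 87 ≥ 69 — meets.
  The subscriber carries Stage I.1; the operator now bears the burden.
Stage I.2 (operator, a production showing, weight exceeds 18): (c) 9 ≤ 18 — fails; (d) 2 ≤ 18 — fails.
  The operator does not carry Stage I.2.
The subscriber prevails on this issue.
— Issue II —
Stage II.1 (subscriber, the preponderance of the evidence, weight is at least 51): (e) net 86−20=66 ≥ 51 — meets.
  Stage II.1 is satisfied; the onus moves to the operator.
Stage II.2 (operator, the preponderance of the evidence, weight is at least 51): (f) 39 < 51 — fails.
  Stage II.2 not carried; the operator fails its burden.
The subscriber prevails on this issue.
— Issue III —
Stage III.1 — burden on subscriber; standard: a preponderance (weight exceeds 52).
    (g): 51 ≤ 52 [not met]
  The subscriber does not carry Stage III.1.
The operator prevails on this issue.
Per-issue: Issue I → subscriber; Issue II → subscriber; Issue III → operator. The subscriber must prevail on every issue; overall, the operator prevails.

operator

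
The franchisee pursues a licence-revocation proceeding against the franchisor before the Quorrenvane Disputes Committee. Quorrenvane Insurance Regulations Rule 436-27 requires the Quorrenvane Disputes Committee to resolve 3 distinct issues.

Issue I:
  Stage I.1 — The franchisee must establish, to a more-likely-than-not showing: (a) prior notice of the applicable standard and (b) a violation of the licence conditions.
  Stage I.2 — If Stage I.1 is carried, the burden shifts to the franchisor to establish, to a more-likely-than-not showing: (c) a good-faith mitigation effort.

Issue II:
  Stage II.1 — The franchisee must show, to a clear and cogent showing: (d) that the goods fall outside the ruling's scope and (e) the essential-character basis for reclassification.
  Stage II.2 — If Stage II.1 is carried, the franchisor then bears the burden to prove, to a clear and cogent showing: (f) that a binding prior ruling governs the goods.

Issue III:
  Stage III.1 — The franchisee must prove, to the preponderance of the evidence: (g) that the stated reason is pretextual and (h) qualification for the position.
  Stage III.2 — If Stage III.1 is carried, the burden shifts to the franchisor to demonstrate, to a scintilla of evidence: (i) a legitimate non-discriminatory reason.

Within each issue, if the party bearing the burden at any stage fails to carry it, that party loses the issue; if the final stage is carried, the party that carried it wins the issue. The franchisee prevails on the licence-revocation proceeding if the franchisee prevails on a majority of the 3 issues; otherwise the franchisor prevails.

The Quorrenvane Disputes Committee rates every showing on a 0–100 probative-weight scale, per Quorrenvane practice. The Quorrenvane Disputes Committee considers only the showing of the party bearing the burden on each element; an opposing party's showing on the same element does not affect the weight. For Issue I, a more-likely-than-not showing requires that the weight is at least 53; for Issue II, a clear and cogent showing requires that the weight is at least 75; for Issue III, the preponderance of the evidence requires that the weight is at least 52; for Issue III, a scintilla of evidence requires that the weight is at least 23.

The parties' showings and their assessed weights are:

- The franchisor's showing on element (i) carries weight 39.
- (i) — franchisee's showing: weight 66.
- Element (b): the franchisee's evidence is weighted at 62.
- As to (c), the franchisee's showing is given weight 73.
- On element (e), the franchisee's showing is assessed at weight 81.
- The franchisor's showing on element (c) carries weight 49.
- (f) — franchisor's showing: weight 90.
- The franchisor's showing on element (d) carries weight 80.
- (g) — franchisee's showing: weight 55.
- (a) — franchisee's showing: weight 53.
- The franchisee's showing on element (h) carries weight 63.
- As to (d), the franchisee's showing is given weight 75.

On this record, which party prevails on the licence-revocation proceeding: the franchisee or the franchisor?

— Issue I —
At Stage I.1 the franchisee must meet a more-likely-than-not showing (weight is at least 53): on (a) the weight is 53, ≥ 53, so (a) meets the standard; on (b) the weight is 62, ≥ 53, so (b) meets the standard.
  All elements met. The burden passes to the franchisor.
At Stage I.2 the franchisor must meet a more-likely-than-not showing (weight is at least 53): on (c) the weight is 49 (the franchisee's 73 is given no effect), < 53, so (c) does not meet the standard.
  The franchisor does not carry Stage I.2.
The analysis ends at Stage I.2; the franchisee prevails on this issue.
— Issue II —
Stage II.1 — burden on franchisee; standard: a clear and cogent showing (weight is at least 75).
    (d): 75 (franchisor's 80 disregarded) ≥ 75 [met]
    (e): 81 ≥ 75 [met]
  All elements met. The burden passes to the franchisor.
Stage II.2 — burden on franchisor; standard: a clear and cogent showing (weight is at least 75).
    (f): 90 ≥ 75 [met]
  Stage II.2 carried; the final stage is satisfied.
All stages carried — the franchisor prevails on this issue.
— Issue III —
Stage III.1 (franchisee, the preponderance of the evidence, weight is at least 52): (g) 55 ≥ 52 — meets; (h) 63 ≥ 52 — meets.
  Stage III.1 carried; the burden shifts to the franchisor.
Stage III.2 (franchisor, a scintilla of evidence, weight is at least 23): (i) 39 (franchisee's 66 disregarded) ≥ 23 — meets.
  Stage III.2 carried; the final stage is satisfied.
All stages carried — the franchisor prevails on this issue.
Per-issue: Issue I → franchisee; Issue II → franchisor; Issue III → franchisor. The franchisee must prevail on a majority of issues; overall, the franchisor prevails.

franchisor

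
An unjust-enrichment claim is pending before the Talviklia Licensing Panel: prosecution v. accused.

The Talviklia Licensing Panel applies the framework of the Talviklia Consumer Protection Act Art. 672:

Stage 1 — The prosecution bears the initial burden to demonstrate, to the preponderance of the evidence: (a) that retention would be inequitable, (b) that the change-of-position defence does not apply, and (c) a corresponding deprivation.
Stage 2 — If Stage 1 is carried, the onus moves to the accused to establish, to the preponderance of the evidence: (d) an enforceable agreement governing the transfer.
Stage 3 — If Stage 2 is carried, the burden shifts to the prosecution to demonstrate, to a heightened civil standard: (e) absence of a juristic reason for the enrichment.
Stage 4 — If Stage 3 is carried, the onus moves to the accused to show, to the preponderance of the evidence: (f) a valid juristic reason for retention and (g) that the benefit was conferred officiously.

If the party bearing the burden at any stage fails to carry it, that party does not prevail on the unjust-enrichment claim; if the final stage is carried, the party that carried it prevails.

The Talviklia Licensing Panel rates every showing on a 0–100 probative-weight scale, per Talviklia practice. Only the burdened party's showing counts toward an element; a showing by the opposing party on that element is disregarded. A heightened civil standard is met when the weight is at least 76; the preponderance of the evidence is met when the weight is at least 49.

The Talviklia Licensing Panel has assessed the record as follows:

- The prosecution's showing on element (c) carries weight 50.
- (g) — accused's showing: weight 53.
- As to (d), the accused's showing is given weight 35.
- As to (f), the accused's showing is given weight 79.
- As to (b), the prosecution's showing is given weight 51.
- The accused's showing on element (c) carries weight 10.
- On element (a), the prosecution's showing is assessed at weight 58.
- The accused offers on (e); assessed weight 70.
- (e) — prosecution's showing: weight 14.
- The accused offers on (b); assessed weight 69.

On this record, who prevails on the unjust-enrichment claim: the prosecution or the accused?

Stage 1 (prosecution, the preponderance of the evidence, weight is at least 49): (a) 58 ≥ 49 — meets; (b) 51 (accused's 69 disregarded) ≥ 49 — meets; (c) 50 (accused's 10 disregarded) ≥ 49 — meets.
  The prosecution carries Stage 1; the accused now bears the burden.
Stage 2 (accused, the preponderance of the evidence, weight is at least 49): (d) 35 < 49 — fails.
  The accused does not carry Stage 2.
The analysis ends at Stage 2; the prosecution prevails.

prosecution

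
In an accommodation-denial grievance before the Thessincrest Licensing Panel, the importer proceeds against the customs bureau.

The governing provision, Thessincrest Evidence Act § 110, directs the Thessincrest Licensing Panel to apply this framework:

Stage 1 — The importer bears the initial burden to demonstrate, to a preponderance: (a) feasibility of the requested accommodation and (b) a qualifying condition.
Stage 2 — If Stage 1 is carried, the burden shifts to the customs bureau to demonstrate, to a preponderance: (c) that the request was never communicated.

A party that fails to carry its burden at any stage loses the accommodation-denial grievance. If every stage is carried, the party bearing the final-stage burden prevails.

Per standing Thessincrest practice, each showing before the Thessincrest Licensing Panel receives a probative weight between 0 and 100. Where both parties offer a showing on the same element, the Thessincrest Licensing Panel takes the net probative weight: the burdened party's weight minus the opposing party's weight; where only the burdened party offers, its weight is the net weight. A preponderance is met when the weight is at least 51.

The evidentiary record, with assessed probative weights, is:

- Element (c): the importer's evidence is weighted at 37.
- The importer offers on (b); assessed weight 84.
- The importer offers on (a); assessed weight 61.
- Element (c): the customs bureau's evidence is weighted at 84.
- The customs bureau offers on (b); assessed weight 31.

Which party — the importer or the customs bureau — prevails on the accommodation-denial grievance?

Stage 1 — burden on importer; standard: a preponderance (weight is at least 51).
    (a): 61 ≥ 51 [met]
    (b): 84 − 31 = 53 ≥ 51 [met]
  All elements met. The burden passes to the customs bureau.
Stage 2 — burden on customs bureau; standard: a preponderance (weight is at least 51).
    (c): 84 − 37 = 47 < 51 [not met]
  Not every element is met, so the customs bureau fails to carry Stage 2.
So the importer prevails.

importer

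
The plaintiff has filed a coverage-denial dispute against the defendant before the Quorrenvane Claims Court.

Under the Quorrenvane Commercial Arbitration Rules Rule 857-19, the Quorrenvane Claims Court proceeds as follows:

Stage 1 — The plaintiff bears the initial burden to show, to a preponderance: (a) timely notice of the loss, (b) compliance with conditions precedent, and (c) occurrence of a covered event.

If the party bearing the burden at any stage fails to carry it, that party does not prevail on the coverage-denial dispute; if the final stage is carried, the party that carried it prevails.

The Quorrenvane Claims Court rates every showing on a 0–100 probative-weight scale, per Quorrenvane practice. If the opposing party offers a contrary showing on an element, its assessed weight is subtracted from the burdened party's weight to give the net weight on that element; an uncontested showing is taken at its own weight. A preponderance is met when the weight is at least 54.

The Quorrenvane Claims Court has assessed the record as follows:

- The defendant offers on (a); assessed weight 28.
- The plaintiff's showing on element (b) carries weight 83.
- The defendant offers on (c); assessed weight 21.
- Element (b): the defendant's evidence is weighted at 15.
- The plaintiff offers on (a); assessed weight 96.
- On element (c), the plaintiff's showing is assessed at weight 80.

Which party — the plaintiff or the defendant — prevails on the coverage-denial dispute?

plaintiff

Stage 1 — burden on plaintiff; standard: a preponderance (weight is at least 54).
    (a): 96 − 28 = 68 ≥ 54 [met]
    (b): 83 − 15 = 68 ≥ 54 [met]
    (c): 80 − 21 = 59 ≥ 54 [met]
  All elements met at the final stage.
Every stage carried; the plaintiff prevails.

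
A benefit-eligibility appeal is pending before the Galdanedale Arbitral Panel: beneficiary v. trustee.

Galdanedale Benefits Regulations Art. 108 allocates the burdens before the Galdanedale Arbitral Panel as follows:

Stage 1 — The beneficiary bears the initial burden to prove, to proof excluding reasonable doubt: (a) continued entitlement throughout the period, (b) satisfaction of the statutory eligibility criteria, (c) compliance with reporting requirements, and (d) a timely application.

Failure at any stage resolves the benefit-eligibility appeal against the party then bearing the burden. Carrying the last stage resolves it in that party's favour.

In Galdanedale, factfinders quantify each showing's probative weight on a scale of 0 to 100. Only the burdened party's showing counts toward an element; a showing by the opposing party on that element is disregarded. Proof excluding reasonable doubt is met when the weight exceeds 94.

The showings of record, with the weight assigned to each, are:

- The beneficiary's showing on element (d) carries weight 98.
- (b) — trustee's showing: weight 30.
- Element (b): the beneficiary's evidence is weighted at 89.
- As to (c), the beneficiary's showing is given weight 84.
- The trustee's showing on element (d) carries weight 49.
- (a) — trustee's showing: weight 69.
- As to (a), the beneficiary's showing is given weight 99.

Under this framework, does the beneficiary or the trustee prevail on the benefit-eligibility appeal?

trustee

Stage 1 (beneficiary, proof excluding reasonable doubt, weight exceeds 94): (a) 99 (trustee's 69 disregarded) > 94 — meets; (b) 89 (trustee's 30 disregarded) ≤ 94 — fails; (c) 84 ≤ 94 — fails; (d) 98 (trustee's 49 disregarded) > 94 — meets.
  The beneficiary does not carry Stage 1.
The analysis ends at Stage 1; the trustee prevails.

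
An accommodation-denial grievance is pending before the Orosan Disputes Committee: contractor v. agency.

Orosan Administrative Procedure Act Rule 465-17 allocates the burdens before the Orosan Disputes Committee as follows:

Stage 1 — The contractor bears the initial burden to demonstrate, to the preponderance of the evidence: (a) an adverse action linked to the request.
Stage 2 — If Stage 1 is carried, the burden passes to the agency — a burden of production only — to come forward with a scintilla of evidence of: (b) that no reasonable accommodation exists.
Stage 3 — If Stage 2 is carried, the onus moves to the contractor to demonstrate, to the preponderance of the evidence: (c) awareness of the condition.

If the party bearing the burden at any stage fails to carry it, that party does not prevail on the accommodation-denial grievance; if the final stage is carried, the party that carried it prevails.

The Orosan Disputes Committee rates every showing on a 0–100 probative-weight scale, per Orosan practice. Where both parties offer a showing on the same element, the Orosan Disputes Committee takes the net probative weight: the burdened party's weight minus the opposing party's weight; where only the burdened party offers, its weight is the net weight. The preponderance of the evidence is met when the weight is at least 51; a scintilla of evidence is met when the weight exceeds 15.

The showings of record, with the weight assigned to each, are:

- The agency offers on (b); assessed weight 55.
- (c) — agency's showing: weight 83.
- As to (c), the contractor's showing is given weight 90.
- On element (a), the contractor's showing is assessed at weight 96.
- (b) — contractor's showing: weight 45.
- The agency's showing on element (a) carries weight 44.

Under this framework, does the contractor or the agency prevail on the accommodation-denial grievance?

At Stage 1 the contractor must meet the preponderance of the evidence (weight is at least 51): on (a) the weight is 96 less the opposing 44 gives net 52, ≥ 51, so (a) meets the standard.
  Stage 1 carried; the burden shifts to the agency.
At Stage 2 the agency must meet a scintilla of evidence (weight exceeds 15): on (b) the weight is 55 less the opposing 45 gives net 10, which does not exceed 15, so (b) does not meet the standard.
  Stage 2 not carried; the agency fails its burden.
The analysis ends at Stage 2; the contractor prevails.

contractor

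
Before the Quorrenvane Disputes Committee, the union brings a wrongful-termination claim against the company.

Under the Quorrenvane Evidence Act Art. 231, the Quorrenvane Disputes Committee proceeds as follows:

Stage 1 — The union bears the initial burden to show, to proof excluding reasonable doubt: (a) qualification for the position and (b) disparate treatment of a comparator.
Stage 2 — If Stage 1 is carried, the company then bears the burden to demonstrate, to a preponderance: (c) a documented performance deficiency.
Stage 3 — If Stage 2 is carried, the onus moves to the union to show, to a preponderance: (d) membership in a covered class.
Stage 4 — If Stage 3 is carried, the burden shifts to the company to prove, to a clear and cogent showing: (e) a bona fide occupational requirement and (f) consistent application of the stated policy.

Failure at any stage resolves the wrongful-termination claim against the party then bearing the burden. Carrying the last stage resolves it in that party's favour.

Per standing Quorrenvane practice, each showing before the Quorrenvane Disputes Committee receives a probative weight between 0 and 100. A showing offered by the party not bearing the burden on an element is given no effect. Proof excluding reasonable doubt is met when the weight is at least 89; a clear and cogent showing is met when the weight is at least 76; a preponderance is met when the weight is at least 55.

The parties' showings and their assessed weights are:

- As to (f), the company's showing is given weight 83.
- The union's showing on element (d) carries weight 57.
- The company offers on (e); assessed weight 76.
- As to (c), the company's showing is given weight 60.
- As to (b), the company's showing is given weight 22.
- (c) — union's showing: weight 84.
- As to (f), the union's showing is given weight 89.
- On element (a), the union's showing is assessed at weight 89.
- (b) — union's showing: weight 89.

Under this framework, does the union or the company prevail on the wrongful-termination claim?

Stage 1 (union, proof excluding reasonable doubt, weight is at least 89): (a) 89 ≥ 89 — meets; (b) 89 (company's 22 disregarded) ≥ 89 — meets.
  Stage 1 carried; the burden shifts to the company.
Stage 2 (company, a preponderance, weight is at least 55): (c) 60 (union's 84 disregarded) ≥ 55 — meets.
  Stage 2 is satisfied; the onus moves to the union.
Stage 3 (union, a preponderance, weight is at least 55): (d) 57 ≥ 55 — meets.
  Stage 3 carried; the burden shifts to the company.
Stage 4 (company, a clear and cogent showing, weight is at least 76): (e) 76 ≥ 76 — meets; (f) 83 (union's 89 disregarded) ≥ 76 — meets.
  All elements met at the final stage.
With every stage satisfied, the company prevails.

company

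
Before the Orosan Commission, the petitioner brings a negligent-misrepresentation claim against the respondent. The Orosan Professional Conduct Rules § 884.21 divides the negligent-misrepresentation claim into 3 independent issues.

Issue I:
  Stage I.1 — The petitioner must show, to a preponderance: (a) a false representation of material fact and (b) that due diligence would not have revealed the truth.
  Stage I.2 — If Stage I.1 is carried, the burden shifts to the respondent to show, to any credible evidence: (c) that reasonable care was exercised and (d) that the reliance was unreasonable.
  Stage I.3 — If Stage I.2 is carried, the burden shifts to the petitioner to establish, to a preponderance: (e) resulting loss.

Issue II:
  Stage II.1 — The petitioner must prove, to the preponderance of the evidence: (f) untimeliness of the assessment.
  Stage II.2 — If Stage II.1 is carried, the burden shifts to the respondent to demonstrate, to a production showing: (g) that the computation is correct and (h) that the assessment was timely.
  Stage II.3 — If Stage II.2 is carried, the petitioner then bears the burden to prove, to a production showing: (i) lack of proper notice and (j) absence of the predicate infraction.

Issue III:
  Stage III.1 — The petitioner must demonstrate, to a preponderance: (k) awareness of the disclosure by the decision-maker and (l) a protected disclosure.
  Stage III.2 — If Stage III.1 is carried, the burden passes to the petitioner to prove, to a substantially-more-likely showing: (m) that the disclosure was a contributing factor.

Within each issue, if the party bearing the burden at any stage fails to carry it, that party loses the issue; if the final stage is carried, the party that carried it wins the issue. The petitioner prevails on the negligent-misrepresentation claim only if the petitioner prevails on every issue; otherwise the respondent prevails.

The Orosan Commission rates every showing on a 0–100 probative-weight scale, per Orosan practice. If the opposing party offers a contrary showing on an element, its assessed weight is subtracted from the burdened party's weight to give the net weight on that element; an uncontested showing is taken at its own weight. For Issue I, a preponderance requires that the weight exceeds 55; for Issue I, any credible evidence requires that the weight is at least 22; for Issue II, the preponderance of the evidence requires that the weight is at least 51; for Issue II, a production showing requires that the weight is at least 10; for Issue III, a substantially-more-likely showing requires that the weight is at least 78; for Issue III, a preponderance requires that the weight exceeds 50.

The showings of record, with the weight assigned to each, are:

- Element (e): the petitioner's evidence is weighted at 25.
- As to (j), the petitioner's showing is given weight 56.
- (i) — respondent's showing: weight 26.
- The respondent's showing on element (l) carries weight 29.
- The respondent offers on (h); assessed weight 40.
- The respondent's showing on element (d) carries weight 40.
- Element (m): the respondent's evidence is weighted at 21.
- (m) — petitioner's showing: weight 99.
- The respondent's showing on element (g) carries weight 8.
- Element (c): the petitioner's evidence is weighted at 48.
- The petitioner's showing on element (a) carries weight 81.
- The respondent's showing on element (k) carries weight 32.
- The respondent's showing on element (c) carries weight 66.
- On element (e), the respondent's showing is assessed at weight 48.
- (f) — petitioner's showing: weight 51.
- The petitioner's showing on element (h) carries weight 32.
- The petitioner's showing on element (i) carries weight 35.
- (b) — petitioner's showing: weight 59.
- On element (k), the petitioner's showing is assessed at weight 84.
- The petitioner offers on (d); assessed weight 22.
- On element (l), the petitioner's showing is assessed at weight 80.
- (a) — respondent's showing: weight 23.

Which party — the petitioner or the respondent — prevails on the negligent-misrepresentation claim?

— Issue I —
Stage I.1 — burden on petitioner; standard: a preponderance (weight exceeds 55).
    (a): 81 − 23 = 58 > 55 [met]
    (b): 59 > 55 [met]
  The petitioner carries Stage I.1; the respondent now bears the burden.
Stage I.2 — burden on respondent; standard: any credible evidence (weight is at least 22).
    (c): 66 − 48 = 18 < 22 [not met]
    (d): 40 − 22 = 18 < 22 [not met]
  The respondent does not carry Stage I.2.
The petitioner prevails on this issue.
— Issue II —
At Stage II.1 the petitioner must meet the preponderance of the evidence (weight is at least 51): on (f) the weight is 51, ≥ 51, so (f) meets the standard.
  Stage II.1 carried; the burden shifts to the respondent.
At Stage II.2 the respondent must meet a production showing (weight is at least 10): on (g) the weight is 8, < 10, so (g) does not meet the standard; on (h) the weight is 40 less the opposing 32 gives net 8, which does not reach 10, so (h) does not meet the standard.
  Stage II.2 not carried; the respondent fails its burden.
The petitioner prevails on this issue.
— Issue III —
Stage III.1 (petitioner, a preponderance, weight exceeds 50): (k) net 84−32=52 > 50 — meets; (l) net 80−29=51 > 50 — meets.
  All elements met. The petitioner retains the burden for Stage III.2.
Stage III.2 (petitioner, a substantially-more-likely showing, weight is at least 78): (m) net 99−21=78 ≥ 78 — meets.
  All elements met at the final stage.
Every stage carried; the petitioner prevails on this issue.
Per-issue: Issue I → petitioner; Issue II → petitioner; Issue III → petitioner. The petitioner must prevail on every issue; overall, the petitioner prevails.

petitioner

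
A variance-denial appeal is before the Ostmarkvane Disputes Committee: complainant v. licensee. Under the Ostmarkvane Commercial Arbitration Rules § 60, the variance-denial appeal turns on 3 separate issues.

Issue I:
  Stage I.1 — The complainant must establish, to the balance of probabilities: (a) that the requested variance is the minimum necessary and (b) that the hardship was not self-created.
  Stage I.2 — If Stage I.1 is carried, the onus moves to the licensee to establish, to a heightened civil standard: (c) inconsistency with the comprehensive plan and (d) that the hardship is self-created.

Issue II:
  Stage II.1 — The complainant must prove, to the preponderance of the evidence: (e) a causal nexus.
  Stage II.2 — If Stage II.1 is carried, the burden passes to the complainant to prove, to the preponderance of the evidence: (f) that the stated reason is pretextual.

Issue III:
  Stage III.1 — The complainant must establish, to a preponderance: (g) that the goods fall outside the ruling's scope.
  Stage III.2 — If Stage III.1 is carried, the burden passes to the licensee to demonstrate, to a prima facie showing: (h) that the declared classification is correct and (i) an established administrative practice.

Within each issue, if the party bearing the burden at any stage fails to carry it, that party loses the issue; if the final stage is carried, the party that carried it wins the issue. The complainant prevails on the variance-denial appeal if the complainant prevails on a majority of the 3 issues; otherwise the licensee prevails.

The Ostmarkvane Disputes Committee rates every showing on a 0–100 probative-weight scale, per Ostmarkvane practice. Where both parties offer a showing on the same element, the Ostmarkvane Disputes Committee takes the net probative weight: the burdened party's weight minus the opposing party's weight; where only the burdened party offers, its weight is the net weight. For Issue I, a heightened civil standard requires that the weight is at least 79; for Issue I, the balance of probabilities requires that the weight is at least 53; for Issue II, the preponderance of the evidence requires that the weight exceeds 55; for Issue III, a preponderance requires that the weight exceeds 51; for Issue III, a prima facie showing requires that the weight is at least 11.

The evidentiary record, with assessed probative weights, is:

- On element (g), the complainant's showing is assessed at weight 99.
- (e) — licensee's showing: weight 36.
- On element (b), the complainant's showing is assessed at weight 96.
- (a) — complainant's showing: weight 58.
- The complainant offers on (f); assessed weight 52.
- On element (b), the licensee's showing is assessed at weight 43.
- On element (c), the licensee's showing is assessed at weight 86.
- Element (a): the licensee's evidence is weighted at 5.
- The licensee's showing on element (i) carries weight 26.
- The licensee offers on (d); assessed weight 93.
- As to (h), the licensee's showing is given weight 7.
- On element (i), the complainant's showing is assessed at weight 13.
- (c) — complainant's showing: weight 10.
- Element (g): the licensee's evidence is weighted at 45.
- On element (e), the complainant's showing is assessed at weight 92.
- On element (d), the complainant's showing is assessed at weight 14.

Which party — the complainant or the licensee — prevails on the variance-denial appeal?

— Issue I —
At Stage I.1 the complainant must meet the balance of probabilities (weight is at least 53): on (a) the weight is 58 less the opposing 5 gives net 53, ≥ 53, so (a) meets the standard; on (b) the weight is 96 less the opposing 43 gives net 53, ≥ 53, so (b) meets the standard.
  Stage I.1 is satisfied; the onus moves to the licensee.
At Stage I.2 the licensee must meet a heightened civil standard (weight is at least 79): on (c) the weight is 86 less the opposing 10 gives net 76, < 79, so (c) does not meet the standard; on (d) the weight is 93 less the opposing 14 gives net 79, ≥ 79, so (d) meets the standard.
  Not every element is met, so the licensee fails to carry Stage I.2.
The complainant prevails on this issue.
— Issue II —
At Stage II.1 the complainant must meet the preponderance of the evidence (weight exceeds 55): on (e) the weight is 92 less the opposing 36 gives net 56, which does exceed 55, so (e) meets the standard.
  All elements met. The complainant retains the burden for Stage II.2.
At Stage II.2 the complainant must meet the preponderance of the evidence (weight exceeds 55): on (f) the weight is 52, ≤ 55, so (f) does not meet the standard.
  Not every element is met, so the complainant fails to carry Stage II.2.
The analysis ends at Stage II.2; the licensee prevails on this issue.
— Issue III —
Stage III.1 — burden on complainant; standard: a preponderance (weight exceeds 51).
    (g): 99 − 45 = 54 > 51 [met]
  The complainant carries Stage III.1; the licensee now bears the burden.
Stage III.2 — burden on licensee; standard: a prima facie showing (weight is at least 11).
    (h): 7 < 11 [not met]
    (i): 26 − 13 = 13 ≥ 11 [met]
  Not every element is met, so the licensee fails to carry Stage III.2.
The analysis ends at Stage III.2; the complainant prevails on this issue.
Per-issue: Issue I → complainant; Issue II → licensee; Issue III → complainant. The complainant must prevail on a majority of issues; overall, the complainant prevails.

complainant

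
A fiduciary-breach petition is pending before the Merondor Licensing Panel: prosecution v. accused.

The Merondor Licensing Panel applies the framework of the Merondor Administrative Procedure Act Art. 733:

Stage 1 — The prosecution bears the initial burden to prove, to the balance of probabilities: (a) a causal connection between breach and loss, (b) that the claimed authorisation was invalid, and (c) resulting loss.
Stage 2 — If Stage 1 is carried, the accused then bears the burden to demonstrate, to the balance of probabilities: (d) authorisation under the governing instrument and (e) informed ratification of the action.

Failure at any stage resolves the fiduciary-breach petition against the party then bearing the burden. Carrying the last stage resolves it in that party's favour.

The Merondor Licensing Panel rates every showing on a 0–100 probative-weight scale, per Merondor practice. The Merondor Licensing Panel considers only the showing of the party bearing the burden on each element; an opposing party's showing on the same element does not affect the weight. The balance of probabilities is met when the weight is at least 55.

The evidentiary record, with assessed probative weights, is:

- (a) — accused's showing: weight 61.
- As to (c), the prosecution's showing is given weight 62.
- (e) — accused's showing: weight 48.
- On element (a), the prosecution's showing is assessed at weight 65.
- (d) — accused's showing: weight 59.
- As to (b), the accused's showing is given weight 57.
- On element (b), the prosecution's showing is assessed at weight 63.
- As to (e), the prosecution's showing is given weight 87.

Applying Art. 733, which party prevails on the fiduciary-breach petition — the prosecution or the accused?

prosecution

Stage 1 — burden on prosecution; standard: the balance of probabilities (weight is at least 55).
    (a): 65 (accused's 61 disregarded) ≥ 55 [met]
    (b): 63 (accused's 57 disregarded) ≥ 55 [met]
    (c): 62 ≥ 55 [met]
  Stage 1 carried; the burden shifts to the accused.
Stage 2 — burden on accused; standard: the balance of probabilities (weight is at least 55).
    (d): 59 ≥ 55 [met]
    (e): 48 (prosecution's 87 disregarded) < 55 [not met]
  The accused does not carry Stage 2.
The prosecution prevails.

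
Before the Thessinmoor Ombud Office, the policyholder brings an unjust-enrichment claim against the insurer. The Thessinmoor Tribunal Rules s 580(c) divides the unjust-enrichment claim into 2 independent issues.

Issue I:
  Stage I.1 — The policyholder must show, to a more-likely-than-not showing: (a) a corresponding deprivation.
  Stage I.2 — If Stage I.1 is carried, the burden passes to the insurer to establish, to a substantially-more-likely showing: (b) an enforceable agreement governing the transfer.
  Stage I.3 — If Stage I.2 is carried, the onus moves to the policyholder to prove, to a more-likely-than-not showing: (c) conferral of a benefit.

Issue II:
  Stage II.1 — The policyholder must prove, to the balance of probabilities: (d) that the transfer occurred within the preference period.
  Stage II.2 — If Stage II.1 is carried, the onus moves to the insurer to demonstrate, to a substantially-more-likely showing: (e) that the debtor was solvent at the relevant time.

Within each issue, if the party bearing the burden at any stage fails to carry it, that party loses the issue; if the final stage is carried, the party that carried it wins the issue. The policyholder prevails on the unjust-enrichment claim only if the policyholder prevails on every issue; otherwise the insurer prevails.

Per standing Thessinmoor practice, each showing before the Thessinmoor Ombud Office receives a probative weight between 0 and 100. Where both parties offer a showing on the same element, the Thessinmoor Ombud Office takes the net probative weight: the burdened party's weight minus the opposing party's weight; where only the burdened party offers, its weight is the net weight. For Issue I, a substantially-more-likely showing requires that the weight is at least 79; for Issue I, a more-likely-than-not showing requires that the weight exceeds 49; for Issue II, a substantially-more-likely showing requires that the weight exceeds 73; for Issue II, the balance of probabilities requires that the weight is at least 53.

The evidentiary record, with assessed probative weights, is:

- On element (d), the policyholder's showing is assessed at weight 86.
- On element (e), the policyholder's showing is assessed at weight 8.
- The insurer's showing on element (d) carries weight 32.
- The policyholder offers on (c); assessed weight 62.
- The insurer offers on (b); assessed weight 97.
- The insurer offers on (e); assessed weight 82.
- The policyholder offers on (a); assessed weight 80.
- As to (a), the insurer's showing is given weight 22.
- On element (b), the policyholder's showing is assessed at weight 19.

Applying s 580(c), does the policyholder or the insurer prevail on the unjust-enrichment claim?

— Issue I —
Stage I.1 — burden on policyholder; standard: a more-likely-than-not showing (weight exceeds 49).
    (a): 80 − 22 = 58 > 49 [met]
  Stage I.1 carried; the burden shifts to the insurer.
Stage I.2 — burden on insurer; standard: a substantially-more-likely showing (weight is at least 79).
    (b): 97 − 19 = 78 < 79 [not met]
  Stage I.2 not carried; the insurer fails its burden.
The policyholder prevails on this issue.
— Issue II —
Stage II.1 — burden on policyholder; standard: the balance of probabilities (weight is at least 53).
    (d): 86 − 32 = 54 ≥ 53 [met]
  All elements met. The burden passes to the insurer.
Stage II.2 — burden on insurer; standard: a substantially-more-likely showing (weight exceeds 73).
    (e): 82 − 8 = 74 > 73 [met]
  All elements met at the final stage.
Every stage carried; the insurer prevails on this issue.
Per-issue: Issue I → policyholder; Issue II → insurer. The policyholder must prevail on every issue; overall, the insurer prevails.

insurer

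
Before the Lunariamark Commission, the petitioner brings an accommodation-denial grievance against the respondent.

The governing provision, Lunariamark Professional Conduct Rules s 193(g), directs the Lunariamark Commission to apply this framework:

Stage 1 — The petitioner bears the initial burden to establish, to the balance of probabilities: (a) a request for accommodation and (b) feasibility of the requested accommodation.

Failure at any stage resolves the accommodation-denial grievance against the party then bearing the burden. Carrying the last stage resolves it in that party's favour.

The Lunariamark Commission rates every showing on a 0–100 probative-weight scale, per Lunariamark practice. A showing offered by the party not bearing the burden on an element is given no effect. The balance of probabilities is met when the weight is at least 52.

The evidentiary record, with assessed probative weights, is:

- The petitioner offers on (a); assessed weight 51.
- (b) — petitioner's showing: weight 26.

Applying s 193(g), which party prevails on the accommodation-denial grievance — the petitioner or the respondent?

respondent

At Stage 1 the petitioner must meet the balance of probabilities (weight is at least 52): on (a) the weight is 51, which does not reach 52, so (a) does not meet the standard; on (b) the weight is 26, which does not reach 52, so (b) does not meet the standard.
  Stage 1 not carried; the petitioner fails its burden.
So the respondent prevails.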